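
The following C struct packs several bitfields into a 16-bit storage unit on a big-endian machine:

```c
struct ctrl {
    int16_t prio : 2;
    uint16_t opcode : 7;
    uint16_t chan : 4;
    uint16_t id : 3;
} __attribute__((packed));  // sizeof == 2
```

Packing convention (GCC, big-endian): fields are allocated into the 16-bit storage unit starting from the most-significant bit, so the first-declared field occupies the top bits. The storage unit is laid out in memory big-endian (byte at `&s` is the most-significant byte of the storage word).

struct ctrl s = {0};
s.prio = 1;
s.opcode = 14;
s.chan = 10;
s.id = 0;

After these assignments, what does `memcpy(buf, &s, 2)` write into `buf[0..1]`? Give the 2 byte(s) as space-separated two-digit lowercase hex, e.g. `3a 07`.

prio (2b) val=1 bits=0x1 at bit 14: 0x4000
opcode (7b) val=14 bits=0xe at bit 7: 0x4700
chan (4b) val=10 bits=0xa at bit 3: 0x4750
id (3b) val=0 bits=0x0 at bit 0: 0x4750
word = 0x4750 → big-endian bytes:
  [0]=0x47  [1]=0x50

47 50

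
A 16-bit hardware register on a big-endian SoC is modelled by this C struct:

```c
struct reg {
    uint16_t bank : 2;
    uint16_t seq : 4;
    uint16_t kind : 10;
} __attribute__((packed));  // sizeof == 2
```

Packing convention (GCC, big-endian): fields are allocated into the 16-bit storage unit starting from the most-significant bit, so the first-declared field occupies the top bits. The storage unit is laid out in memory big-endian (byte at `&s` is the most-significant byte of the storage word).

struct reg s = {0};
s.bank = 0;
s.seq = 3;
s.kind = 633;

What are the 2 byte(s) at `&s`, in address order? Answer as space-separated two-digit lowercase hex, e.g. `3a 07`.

bank (2b) val=0 bits=0x0 at bit 14: 0x0000
seq (4b) val=3 bits=0x3 at bit 10: 0x0c00
kind (10b) val=633 bits=0x279 at bit 0: 0x0e79
word = 0x0e79 → big-endian bytes:
  [0]=0x0e  [1]=0x79

0e 79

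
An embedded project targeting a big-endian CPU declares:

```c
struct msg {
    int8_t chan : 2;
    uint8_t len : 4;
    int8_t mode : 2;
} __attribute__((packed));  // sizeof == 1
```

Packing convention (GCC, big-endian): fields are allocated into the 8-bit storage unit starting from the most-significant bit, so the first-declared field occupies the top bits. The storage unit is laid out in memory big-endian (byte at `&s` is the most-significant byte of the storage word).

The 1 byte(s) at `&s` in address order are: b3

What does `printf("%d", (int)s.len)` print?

12

[0]=0xb3 (big-endian) → word 0xb3
chan [6+:2] = (word>>6) & 0x3 = 2
len [2+:4] = (word>>2) & 0xf = 12  ←
mode [0+:2] = (word>>0) & 0x3 = 3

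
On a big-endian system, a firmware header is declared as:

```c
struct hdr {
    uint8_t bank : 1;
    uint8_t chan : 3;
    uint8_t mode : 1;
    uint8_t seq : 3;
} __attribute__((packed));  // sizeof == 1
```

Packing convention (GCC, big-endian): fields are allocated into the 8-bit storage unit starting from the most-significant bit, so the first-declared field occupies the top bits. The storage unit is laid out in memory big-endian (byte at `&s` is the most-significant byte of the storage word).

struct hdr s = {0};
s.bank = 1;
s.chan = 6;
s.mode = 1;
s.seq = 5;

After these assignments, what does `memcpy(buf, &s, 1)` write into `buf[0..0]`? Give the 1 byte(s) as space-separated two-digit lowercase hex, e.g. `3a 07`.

[7+:1] bank=1 & 0x1 = 0x1; word=0x80
[4+:3] chan=6 & 0x7 = 0x6; word=0xe0
[3+:1] mode=1 & 0x1 = 0x1; word=0xe8
[0+:3] seq=5 & 0x7 = 0x5; word=0xed
word = 0xed → big-endian bytes:
  [0]=0xed

ed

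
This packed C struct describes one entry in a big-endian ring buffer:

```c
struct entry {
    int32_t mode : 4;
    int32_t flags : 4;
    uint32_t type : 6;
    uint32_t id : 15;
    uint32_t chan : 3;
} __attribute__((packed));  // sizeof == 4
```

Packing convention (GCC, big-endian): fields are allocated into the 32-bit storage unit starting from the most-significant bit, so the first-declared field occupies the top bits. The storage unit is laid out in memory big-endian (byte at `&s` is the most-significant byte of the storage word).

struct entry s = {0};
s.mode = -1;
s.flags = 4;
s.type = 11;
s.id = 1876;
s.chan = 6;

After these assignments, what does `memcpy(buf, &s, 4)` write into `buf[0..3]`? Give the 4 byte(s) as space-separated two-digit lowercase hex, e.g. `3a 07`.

f4 2c 3a a6

mode (4b) val=-1 bits=0xf at bit 28: 0xf0000000
flags (4b) val=4 bits=0x4 at bit 24: 0xf4000000
type (6b) val=11 bits=0xb at bit 18: 0xf42c0000
id (15b) val=1876 bits=0x754 at bit 3: 0xf42c3aa0
chan (3b) val=6 bits=0x6 at bit 0: 0xf42c3aa6
word = 0xf42c3aa6 → big-endian bytes:
  [0]=0xf4  [1]=0x2c  [2]=0x3a  [3]=0xa6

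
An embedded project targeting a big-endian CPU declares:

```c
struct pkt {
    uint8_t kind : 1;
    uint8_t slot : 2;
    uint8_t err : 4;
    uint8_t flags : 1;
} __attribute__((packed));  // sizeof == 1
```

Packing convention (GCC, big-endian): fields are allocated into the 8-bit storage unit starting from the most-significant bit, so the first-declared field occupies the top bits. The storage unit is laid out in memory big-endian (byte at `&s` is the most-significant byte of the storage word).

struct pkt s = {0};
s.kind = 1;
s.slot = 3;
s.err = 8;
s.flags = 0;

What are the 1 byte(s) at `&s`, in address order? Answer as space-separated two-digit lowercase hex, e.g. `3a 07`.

f0

[7+:1] kind=1 & 0x1 = 0x1; word=0x80
[5+:2] slot=3 & 0x3 = 0x3; word=0xe0
[1+:4] err=8 & 0xf = 0x8; word=0xf0
[0+:1] flags=0 & 0x1 = 0x0; word=0xf0
word = 0xf0 → big-endian bytes:
  [0]=0xf0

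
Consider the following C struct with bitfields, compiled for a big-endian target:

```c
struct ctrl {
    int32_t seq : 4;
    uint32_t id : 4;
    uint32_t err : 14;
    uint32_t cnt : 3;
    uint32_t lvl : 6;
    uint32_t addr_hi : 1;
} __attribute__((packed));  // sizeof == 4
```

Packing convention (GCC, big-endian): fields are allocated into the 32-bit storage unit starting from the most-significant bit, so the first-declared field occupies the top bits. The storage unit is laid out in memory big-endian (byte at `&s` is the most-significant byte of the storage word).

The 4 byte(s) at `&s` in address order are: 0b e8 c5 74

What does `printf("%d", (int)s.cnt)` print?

2

[0]=0x0b [1]=0xe8 [2]=0xc5 [3]=0x74 (big-endian) → word 0x0be8c574
seq [28+:4] = (word>>28) & 0xf = 0
id [24+:4] = (word>>24) & 0xf = 11
err [10+:14] = (word>>10) & 0x3fff = 14897
cnt [7+:3] = (word>>7) & 0x7 = 2  ←
lvl [1+:6] = (word>>1) & 0x3f = 58
addr_hi [0+:1] = (word>>0) & 0x1 = 0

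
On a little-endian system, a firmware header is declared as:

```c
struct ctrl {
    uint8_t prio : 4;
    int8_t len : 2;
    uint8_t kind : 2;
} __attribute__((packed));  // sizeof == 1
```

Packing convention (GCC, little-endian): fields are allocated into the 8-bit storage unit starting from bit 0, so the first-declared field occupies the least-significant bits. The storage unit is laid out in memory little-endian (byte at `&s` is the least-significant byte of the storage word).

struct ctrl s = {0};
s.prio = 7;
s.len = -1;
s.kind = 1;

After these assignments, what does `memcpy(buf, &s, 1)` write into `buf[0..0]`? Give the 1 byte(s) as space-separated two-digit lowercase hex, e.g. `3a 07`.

prio (4b) val=7 bits=0x7 at bit 0: 0x07
len (2b) val=-1 bits=0x3 at bit 4: 0x37
kind (2b) val=1 bits=0x1 at bit 6: 0x77
word = 0x77 → little-endian bytes:
  [0]=0x77

77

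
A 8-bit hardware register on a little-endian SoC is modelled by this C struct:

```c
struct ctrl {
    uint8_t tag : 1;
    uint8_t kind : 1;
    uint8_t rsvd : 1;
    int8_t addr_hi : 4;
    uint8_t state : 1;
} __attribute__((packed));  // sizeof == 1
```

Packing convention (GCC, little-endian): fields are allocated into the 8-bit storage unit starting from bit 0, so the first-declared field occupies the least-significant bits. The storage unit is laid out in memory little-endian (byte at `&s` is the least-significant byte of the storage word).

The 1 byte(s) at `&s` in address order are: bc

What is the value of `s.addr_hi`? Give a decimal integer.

[0]=0xbc (little-endian) → word 0xbc
tag:1 @ bit 0 → (0xbc>>0)&0x1 = 0x0
kind:1 @ bit 1 → (0xbc>>1)&0x1 = 0x0
rsvd:1 @ bit 2 → (0xbc>>2)&0x1 = 0x1
addr_hi:4 @ bit 3 → (0xbc>>3)&0xf = 0x7  ←
state:1 @ bit 7 → (0xbc>>7)&0x1 = 0x1
addr_hi signed 4b, MSB=0: value = 7

7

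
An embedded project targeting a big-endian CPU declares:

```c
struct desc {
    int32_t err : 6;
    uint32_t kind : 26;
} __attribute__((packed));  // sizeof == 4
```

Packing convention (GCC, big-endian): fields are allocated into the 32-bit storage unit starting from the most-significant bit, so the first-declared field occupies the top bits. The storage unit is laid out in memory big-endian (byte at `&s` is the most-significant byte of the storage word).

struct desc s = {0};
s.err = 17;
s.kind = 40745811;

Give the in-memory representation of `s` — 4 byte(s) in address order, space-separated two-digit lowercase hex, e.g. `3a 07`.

46 6d bb 53

err (6b) val=17 bits=0x11 at bit 26: 0x44000000
kind (26b) val=40745811 bits=0x26dbb53 at bit 0: 0x466dbb53
word = 0x466dbb53 → big-endian bytes:
  [0]=0x46  [1]=0x6d  [2]=0xbb  [3]=0x53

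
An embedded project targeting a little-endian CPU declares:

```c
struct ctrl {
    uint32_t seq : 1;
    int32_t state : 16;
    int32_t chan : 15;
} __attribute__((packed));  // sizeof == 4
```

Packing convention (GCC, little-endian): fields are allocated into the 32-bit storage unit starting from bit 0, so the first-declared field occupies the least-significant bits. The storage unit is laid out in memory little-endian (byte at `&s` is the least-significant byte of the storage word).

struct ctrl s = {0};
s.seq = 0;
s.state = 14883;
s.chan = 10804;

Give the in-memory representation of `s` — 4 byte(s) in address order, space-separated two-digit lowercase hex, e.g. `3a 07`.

46 74 68 54

[0+:1] seq=0 & 0x1 = 0x0; word=0x00000000
[1+:16] state=14883 & 0xffff = 0x3a23; word=0x00007446
[17+:15] chan=10804 & 0x7fff = 0x2a34; word=0x54687446
word = 0x54687446 → little-endian bytes:
  [0]=0x46  [1]=0x74  [2]=0x68  [3]=0x54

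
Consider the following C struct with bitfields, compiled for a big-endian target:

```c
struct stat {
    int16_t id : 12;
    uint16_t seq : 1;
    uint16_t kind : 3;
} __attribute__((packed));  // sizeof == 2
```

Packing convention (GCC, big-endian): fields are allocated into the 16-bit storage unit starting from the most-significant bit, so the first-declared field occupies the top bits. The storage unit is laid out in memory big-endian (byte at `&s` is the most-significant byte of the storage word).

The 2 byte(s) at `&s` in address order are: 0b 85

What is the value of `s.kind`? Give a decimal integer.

[0]=0x0b [1]=0x85 (big-endian) → word 0x0b85
id [4+:12] = (word>>4) & 0xfff = 184
seq [3+:1] = (word>>3) & 0x1 = 0
kind [0+:3] = (word>>0) & 0x7 = 5  ←

5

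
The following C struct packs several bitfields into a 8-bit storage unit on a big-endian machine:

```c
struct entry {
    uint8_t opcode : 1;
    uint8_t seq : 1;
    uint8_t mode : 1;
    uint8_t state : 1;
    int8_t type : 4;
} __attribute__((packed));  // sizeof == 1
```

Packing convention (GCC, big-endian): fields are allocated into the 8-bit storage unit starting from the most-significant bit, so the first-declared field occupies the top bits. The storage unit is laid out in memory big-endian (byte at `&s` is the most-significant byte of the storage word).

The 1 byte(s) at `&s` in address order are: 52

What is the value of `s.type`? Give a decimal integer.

[0]=0x52 (big-endian) → word 0x52
opcode [7+:1] = (word>>7) & 0x1 = 0
seq [6+:1] = (word>>6) & 0x1 = 1
mode [5+:1] = (word>>5) & 0x1 = 0
state [4+:1] = (word>>4) & 0x1 = 1
type [0+:4] = (word>>0) & 0xf = 2  ←
type signed 4b, MSB=0: value = 2

2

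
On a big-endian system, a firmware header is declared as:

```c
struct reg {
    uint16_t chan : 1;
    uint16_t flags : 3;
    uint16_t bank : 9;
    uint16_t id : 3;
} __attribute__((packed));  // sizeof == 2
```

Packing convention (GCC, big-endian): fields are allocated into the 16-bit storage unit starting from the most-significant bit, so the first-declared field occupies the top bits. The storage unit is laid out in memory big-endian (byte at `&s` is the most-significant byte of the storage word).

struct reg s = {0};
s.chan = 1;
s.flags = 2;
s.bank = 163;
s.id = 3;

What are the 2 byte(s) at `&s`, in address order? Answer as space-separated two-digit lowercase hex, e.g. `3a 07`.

a5 1b

chan:1 = 1 → 0x1 << 15 → word 0x8000
flags:3 = 2 → 0x2 << 12 → word 0xa000
bank:9 = 163 → 0xa3 << 3 → word 0xa518
id:3 = 3 → 0x3 << 0 → word 0xa51b
word = 0xa51b → big-endian bytes:
  [0]=0xa5  [1]=0x1b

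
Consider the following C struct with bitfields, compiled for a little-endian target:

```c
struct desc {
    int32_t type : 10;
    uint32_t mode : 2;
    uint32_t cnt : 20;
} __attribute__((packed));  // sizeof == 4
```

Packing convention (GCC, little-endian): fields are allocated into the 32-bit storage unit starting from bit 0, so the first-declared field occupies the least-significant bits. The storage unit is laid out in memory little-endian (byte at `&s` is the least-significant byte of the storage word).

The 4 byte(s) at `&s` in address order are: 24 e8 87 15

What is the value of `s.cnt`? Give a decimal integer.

[0]=0x24 [1]=0xe8 [2]=0x87 [3]=0x15 (little-endian) → word 0x1587e824
type [0+:10] = (word>>0) & 0x3ff = 36
mode [10+:2] = (word>>10) & 0x3 = 2
cnt [12+:20] = (word>>12) & 0xfffff = 88190  ←

88190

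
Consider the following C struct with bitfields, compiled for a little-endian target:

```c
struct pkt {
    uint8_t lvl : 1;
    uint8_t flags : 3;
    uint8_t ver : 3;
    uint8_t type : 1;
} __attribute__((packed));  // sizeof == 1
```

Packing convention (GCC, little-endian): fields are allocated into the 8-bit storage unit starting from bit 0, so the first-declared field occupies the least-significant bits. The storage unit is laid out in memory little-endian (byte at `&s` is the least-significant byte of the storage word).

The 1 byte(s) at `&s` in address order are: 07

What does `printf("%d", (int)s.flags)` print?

3

[0]=0x07 (little-endian) → word 0x07
lvl:1 @ bit 0 → (0x07>>0)&0x1 = 0x1
flags:3 @ bit 1 → (0x07>>1)&0x7 = 0x3  ←
ver:3 @ bit 4 → (0x07>>4)&0x7 = 0x0
type:1 @ bit 7 → (0x07>>7)&0x1 = 0x0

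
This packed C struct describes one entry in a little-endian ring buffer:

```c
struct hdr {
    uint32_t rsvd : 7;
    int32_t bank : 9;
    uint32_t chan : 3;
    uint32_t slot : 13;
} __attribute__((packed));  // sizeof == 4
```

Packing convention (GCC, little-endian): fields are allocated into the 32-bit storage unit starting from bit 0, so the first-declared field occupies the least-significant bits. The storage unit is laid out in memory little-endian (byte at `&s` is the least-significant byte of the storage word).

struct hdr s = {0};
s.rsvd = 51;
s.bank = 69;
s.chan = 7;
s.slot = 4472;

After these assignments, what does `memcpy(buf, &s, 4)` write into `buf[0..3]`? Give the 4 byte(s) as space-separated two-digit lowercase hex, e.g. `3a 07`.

[0+:7] rsvd=51 & 0x7f = 0x33; word=0x00000033
[7+:9] bank=69 & 0x1ff = 0x45; word=0x000022b3
[16+:3] chan=7 & 0x7 = 0x7; word=0x000722b3
[19+:13] slot=4472 & 0x1fff = 0x1178; word=0x8bc722b3
word = 0x8bc722b3 → little-endian bytes:
  [0]=0xb3  [1]=0x22  [2]=0xc7  [3]=0x8b

b3 22 c7 8b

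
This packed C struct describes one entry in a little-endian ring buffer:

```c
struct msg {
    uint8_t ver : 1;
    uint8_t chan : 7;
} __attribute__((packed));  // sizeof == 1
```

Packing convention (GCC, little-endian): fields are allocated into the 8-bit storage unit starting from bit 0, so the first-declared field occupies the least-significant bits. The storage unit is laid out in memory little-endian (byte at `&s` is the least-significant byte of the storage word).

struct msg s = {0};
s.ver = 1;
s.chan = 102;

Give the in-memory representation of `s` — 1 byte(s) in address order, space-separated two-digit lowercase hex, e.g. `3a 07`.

cd

ver (1b) val=1 bits=0x1 at bit 0: 0x01
chan (7b) val=102 bits=0x66 at bit 1: 0xcd
word = 0xcd → little-endian bytes:
  [0]=0xcd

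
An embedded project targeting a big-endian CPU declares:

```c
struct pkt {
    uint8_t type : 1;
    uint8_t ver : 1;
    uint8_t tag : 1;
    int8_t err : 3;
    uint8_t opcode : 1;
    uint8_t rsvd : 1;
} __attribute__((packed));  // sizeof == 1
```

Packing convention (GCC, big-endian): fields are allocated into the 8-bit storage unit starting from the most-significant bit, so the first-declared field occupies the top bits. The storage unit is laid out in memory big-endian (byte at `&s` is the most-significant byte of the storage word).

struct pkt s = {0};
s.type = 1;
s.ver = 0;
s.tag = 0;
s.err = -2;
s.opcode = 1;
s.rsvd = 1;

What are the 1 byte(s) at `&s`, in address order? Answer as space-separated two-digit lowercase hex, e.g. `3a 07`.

9b

[7+:1] type=1 & 0x1 = 0x1; word=0x80
[6+:1] ver=0 & 0x1 = 0x0; word=0x80
[5+:1] tag=0 & 0x1 = 0x0; word=0x80
[2+:3] err=-2 & 0x7 = 0x6; word=0x98
[1+:1] opcode=1 & 0x1 = 0x1; word=0x9a
[0+:1] rsvd=1 & 0x1 = 0x1; word=0x9b
word = 0x9b → big-endian bytes:
  [0]=0x9b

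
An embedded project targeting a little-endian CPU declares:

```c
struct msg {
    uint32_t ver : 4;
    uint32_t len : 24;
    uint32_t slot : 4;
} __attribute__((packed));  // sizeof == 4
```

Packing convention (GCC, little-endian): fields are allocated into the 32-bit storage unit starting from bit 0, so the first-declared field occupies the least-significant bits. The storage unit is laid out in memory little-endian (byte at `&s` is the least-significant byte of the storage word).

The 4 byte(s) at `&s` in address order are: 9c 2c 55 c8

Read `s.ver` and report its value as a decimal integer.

12

[0]=0x9c [1]=0x2c [2]=0x55 [3]=0xc8 (little-endian) → word 0xc8552c9c
ver [0+:4] = (word>>0) & 0xf = 12  ←
len [4+:24] = (word>>4) & 0xffffff = 8737481
slot [28+:4] = (word>>28) & 0xf = 12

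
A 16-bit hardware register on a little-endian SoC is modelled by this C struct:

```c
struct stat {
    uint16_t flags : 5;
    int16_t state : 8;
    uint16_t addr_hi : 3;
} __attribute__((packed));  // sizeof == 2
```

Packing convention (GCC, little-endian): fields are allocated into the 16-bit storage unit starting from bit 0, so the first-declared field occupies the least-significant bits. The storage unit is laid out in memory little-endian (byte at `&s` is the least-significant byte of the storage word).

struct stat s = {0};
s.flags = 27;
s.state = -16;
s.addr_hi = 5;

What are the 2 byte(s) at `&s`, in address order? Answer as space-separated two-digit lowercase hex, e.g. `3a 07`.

1b be

flags (5b) val=27 bits=0x1b at bit 0: 0x001b
state (8b) val=-16 bits=0xf0 at bit 5: 0x1e1b
addr_hi (3b) val=5 bits=0x5 at bit 13: 0xbe1b
word = 0xbe1b → little-endian bytes:
  [0]=0x1b  [1]=0xbe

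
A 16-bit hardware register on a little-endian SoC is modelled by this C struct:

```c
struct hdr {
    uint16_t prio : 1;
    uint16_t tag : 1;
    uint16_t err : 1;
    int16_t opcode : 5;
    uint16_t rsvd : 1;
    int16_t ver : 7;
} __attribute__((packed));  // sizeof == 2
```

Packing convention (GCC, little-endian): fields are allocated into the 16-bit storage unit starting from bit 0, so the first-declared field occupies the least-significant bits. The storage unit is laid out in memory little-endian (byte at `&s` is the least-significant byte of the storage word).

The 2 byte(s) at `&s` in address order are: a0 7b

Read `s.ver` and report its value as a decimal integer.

[0]=0xa0 [1]=0x7b (little-endian) → word 0x7ba0
prio [0+:1] = (word>>0) & 0x1 = 0
tag [1+:1] = (word>>1) & 0x1 = 0
err [2+:1] = (word>>2) & 0x1 = 0
opcode [3+:5] = (word>>3) & 0x1f = 20
rsvd [8+:1] = (word>>8) & 0x1 = 1
ver [9+:7] = (word>>9) & 0x7f = 61  ←
ver signed 7b, MSB=0: value = 61

61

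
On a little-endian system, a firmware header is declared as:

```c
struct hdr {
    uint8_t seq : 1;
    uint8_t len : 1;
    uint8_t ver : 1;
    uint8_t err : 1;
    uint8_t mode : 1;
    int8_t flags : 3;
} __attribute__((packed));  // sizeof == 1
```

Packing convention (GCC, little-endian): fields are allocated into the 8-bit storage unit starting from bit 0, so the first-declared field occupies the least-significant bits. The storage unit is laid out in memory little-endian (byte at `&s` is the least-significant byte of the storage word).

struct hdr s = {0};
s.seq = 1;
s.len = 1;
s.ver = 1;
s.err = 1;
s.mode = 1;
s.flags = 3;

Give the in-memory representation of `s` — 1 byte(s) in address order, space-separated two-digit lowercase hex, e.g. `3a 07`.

[0+:1] seq=1 & 0x1 = 0x1; word=0x01
[1+:1] len=1 & 0x1 = 0x1; word=0x03
[2+:1] ver=1 & 0x1 = 0x1; word=0x07
[3+:1] err=1 & 0x1 = 0x1; word=0x0f
[4+:1] mode=1 & 0x1 = 0x1; word=0x1f
[5+:3] flags=3 & 0x7 = 0x3; word=0x7f
word = 0x7f → little-endian bytes:
  [0]=0x7f

7f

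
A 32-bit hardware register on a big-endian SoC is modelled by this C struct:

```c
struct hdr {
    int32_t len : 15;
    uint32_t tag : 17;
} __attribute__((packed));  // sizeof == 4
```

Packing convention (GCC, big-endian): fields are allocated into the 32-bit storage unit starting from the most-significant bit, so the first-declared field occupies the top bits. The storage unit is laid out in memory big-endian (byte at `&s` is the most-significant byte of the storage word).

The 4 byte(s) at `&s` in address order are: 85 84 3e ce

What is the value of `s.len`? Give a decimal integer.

[0]=0x85 [1]=0x84 [2]=0x3e [3]=0xce (big-endian) → word 0x85843ece
len:15 @ bit 17 → (0x85843ece>>17)&0x7fff = 0x42c2  ←
tag:17 @ bit 0 → (0x85843ece>>0)&0x1ffff = 0x3ece
len signed 15b, MSB=1: 17090 - 32768 = -15678

-15678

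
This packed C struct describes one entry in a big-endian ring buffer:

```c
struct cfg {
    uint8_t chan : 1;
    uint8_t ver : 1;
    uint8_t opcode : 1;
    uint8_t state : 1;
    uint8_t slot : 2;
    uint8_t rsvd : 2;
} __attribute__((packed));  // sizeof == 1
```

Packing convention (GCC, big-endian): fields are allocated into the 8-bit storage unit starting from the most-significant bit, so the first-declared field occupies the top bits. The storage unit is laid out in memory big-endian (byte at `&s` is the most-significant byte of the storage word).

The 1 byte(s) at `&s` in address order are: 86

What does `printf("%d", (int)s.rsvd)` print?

[0]=0x86 (big-endian) → word 0x86
chan [7+:1] = (word>>7) & 0x1 = 1
ver [6+:1] = (word>>6) & 0x1 = 0
opcode [5+:1] = (word>>5) & 0x1 = 0
state [4+:1] = (word>>4) & 0x1 = 0
slot [2+:2] = (word>>2) & 0x3 = 1
rsvd [0+:2] = (word>>0) & 0x3 = 2  ←

2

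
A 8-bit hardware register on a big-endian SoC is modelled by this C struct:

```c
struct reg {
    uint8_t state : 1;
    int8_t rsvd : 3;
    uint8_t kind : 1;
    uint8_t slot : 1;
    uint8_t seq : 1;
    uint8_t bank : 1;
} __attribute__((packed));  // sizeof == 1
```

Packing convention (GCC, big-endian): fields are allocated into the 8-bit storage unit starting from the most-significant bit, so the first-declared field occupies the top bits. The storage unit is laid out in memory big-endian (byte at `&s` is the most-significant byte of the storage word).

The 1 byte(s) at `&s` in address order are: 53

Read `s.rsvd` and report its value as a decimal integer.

-3

[0]=0x53 (big-endian) → word 0x53
state [7+:1] = (word>>7) & 0x1 = 0
rsvd [4+:3] = (word>>4) & 0x7 = 5  ←
kind [3+:1] = (word>>3) & 0x1 = 0
slot [2+:1] = (word>>2) & 0x1 = 0
seq [1+:1] = (word>>1) & 0x1 = 1
bank [0+:1] = (word>>0) & 0x1 = 1
rsvd signed 3b, MSB=1: 5 - 8 = -3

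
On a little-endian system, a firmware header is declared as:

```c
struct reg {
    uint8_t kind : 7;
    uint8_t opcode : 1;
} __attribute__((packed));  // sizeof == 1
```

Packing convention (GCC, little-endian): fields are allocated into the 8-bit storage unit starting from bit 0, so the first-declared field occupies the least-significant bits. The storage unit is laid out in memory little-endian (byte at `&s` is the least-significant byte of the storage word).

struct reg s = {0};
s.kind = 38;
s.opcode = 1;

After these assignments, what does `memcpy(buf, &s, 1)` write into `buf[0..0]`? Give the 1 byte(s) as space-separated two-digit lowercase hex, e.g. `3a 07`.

kind:7 = 38 → 0x26 << 0 → word 0x26
opcode:1 = 1 → 0x1 << 7 → word 0xa6
word = 0xa6 → little-endian bytes:
  [0]=0xa6

a6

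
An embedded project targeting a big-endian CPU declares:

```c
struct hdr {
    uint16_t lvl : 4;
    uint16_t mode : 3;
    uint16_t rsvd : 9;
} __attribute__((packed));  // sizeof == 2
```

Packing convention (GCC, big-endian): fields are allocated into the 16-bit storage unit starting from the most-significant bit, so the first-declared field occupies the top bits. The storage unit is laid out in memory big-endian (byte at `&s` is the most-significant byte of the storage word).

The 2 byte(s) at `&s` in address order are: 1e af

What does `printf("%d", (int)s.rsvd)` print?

175

[0]=0x1e [1]=0xaf (big-endian) → word 0x1eaf
lvl [12+:4] = (word>>12) & 0xf = 1
mode [9+:3] = (word>>9) & 0x7 = 7
rsvd [0+:9] = (word>>0) & 0x1ff = 175  ←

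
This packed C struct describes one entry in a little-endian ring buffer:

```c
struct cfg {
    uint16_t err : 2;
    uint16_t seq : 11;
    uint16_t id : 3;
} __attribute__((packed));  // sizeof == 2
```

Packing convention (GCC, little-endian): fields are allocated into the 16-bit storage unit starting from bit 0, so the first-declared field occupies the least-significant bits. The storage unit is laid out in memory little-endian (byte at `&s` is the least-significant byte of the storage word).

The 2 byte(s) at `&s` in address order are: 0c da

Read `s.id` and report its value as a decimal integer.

[0]=0x0c [1]=0xda (little-endian) → word 0xda0c
err [0+:2] = (word>>0) & 0x3 = 0
seq [2+:11] = (word>>2) & 0x7ff = 1667
id [13+:3] = (word>>13) & 0x7 = 6  ←

6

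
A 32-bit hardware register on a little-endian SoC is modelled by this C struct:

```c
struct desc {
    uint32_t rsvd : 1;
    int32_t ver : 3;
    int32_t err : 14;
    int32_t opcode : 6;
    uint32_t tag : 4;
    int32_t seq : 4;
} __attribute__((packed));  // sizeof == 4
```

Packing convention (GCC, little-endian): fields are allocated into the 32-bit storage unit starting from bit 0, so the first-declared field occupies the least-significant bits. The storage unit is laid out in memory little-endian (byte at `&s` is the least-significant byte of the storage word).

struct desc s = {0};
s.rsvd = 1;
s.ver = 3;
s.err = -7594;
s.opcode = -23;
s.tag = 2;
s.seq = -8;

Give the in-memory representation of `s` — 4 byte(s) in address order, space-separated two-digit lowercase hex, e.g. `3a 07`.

67 25 a6 82

[0+:1] rsvd=1 & 0x1 = 0x1; word=0x00000001
[1+:3] ver=3 & 0x7 = 0x3; word=0x00000007
[4+:14] err=-7594 & 0x3fff = 0x2256; word=0x00022567
[18+:6] opcode=-23 & 0x3f = 0x29; word=0x00a62567
[24+:4] tag=2 & 0xf = 0x2; word=0x02a62567
[28+:4] seq=-8 & 0xf = 0x8; word=0x82a62567
word = 0x82a62567 → little-endian bytes:
  [0]=0x67  [1]=0x25  [2]=0xa6  [3]=0x82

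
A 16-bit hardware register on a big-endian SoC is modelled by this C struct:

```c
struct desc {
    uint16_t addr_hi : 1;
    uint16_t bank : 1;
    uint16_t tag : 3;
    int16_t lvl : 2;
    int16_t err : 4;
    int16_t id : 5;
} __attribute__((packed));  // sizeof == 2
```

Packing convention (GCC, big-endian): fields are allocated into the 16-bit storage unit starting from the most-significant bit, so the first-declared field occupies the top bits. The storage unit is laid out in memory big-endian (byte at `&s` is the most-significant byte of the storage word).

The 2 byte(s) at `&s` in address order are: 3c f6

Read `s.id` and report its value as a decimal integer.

-10

[0]=0x3c [1]=0xf6 (big-endian) → word 0x3cf6
addr_hi [15+:1] = (word>>15) & 0x1 = 0
bank [14+:1] = (word>>14) & 0x1 = 0
tag [11+:3] = (word>>11) & 0x7 = 7
lvl [9+:2] = (word>>9) & 0x3 = 2
err [5+:4] = (word>>5) & 0xf = 7
id [0+:5] = (word>>0) & 0x1f = 22  ←
id signed 5b, MSB=1: 22 - 32 = -10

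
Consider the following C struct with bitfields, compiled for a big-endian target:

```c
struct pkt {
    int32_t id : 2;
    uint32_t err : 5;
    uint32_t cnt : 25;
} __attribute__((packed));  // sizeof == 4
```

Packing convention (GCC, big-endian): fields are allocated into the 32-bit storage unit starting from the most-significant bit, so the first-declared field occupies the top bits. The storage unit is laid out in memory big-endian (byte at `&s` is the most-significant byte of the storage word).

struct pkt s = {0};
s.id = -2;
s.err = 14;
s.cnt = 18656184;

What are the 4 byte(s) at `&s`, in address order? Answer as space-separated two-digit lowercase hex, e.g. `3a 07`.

[30+:2] id=-2 & 0x3 = 0x2; word=0x80000000
[25+:5] err=14 & 0x1f = 0xe; word=0x9c000000
[0+:25] cnt=18656184 & 0x1ffffff = 0x11cabb8; word=0x9d1cabb8
word = 0x9d1cabb8 → big-endian bytes:
  [0]=0x9d  [1]=0x1c  [2]=0xab  [3]=0xb8

9d 1c ab b8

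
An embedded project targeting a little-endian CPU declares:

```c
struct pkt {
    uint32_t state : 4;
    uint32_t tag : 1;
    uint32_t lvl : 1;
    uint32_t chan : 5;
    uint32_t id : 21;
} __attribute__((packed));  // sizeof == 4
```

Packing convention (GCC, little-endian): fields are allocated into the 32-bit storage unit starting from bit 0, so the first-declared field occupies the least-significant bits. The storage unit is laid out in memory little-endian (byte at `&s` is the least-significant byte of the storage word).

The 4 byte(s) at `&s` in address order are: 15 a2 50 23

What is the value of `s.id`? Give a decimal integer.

[0]=0x15 [1]=0xa2 [2]=0x50 [3]=0x23 (little-endian) → word 0x2350a215
state [0+:4] = (word>>0) & 0xf = 5
tag [4+:1] = (word>>4) & 0x1 = 1
lvl [5+:1] = (word>>5) & 0x1 = 0
chan [6+:5] = (word>>6) & 0x1f = 8
id [11+:21] = (word>>11) & 0x1fffff = 289300  ←

289300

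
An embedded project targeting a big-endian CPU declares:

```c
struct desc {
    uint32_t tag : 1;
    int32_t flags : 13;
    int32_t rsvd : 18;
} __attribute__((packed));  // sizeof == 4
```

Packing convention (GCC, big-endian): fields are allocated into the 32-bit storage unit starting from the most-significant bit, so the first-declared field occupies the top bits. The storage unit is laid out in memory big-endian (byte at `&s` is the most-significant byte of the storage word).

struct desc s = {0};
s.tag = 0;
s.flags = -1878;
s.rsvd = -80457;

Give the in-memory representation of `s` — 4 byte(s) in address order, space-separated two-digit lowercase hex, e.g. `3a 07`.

62 aa c5 b7

[31+:1] tag=0 & 0x1 = 0x0; word=0x00000000
[18+:13] flags=-1878 & 0x1fff = 0x18aa; word=0x62a80000
[0+:18] rsvd=-80457 & 0x3ffff = 0x2c5b7; word=0x62aac5b7
word = 0x62aac5b7 → big-endian bytes:
  [0]=0x62  [1]=0xaa  [2]=0xc5  [3]=0xb7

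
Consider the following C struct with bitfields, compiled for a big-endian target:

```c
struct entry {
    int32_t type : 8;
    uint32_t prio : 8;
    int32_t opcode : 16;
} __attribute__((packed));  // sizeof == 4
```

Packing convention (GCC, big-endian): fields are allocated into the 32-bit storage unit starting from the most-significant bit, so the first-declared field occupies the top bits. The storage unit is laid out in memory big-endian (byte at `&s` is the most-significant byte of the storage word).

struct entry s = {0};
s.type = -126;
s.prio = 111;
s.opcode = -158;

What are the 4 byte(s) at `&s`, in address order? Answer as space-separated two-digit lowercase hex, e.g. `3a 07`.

type:8 = -126 → 0x82 << 24 → word 0x82000000
prio:8 = 111 → 0x6f << 16 → word 0x826f0000
opcode:16 = -158 → 0xff62 << 0 → word 0x826fff62
word = 0x826fff62 → big-endian bytes:
  [0]=0x82  [1]=0x6f  [2]=0xff  [3]=0x62

82 6f ff 62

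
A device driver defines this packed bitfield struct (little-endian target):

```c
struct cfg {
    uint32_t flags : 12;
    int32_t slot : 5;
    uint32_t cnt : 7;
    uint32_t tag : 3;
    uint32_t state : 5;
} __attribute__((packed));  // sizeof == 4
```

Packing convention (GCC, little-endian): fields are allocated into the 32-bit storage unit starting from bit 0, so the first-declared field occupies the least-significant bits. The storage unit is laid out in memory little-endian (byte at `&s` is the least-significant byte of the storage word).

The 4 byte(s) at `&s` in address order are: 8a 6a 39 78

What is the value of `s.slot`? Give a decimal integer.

[0]=0x8a [1]=0x6a [2]=0x39 [3]=0x78 (little-endian) → word 0x78396a8a
flags:12 @ bit 0 → (0x78396a8a>>0)&0xfff = 0xa8a
slot:5 @ bit 12 → (0x78396a8a>>12)&0x1f = 0x16  ←
cnt:7 @ bit 17 → (0x78396a8a>>17)&0x7f = 0x1c
tag:3 @ bit 24 → (0x78396a8a>>24)&0x7 = 0x0
state:5 @ bit 27 → (0x78396a8a>>27)&0x1f = 0xf
slot signed 5b, MSB=1: 22 - 32 = -10

-10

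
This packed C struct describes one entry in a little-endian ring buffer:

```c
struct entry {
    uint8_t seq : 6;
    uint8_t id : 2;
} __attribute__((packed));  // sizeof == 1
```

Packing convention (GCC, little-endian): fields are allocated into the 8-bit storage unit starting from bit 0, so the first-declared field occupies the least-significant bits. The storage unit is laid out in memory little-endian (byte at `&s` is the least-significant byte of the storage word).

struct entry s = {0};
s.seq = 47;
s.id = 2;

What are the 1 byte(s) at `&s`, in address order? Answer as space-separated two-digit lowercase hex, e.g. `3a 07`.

af

seq (6b) val=47 bits=0x2f at bit 0: 0x2f
id (2b) val=2 bits=0x2 at bit 6: 0xaf
word = 0xaf → little-endian bytes:
  [0]=0xaf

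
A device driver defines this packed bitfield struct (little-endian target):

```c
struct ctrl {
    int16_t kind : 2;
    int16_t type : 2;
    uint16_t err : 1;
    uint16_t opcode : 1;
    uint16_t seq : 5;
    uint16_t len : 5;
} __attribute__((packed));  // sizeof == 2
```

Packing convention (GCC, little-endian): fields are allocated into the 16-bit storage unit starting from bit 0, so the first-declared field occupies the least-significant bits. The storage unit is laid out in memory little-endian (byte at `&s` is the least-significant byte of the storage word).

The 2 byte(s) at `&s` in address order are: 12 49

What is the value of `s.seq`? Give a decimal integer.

4

[0]=0x12 [1]=0x49 (little-endian) → word 0x4912
kind [0+:2] = (word>>0) & 0x3 = 2
type [2+:2] = (word>>2) & 0x3 = 0
err [4+:1] = (word>>4) & 0x1 = 1
opcode [5+:1] = (word>>5) & 0x1 = 0
seq [6+:5] = (word>>6) & 0x1f = 4  ←
len [11+:5] = (word>>11) & 0x1f = 9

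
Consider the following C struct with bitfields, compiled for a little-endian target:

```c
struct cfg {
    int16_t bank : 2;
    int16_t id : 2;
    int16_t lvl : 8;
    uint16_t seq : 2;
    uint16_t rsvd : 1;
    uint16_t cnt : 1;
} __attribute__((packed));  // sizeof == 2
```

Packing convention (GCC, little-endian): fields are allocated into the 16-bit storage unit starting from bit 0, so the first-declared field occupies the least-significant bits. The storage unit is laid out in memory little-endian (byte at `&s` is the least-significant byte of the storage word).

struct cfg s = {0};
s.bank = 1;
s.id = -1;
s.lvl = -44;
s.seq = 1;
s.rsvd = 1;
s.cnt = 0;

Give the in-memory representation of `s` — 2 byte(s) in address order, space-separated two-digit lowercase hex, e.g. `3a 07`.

bank:2 = 1 → 0x1 << 0 → word 0x0001
id:2 = -1 → 0x3 << 2 → word 0x000d
lvl:8 = -44 → 0xd4 << 4 → word 0x0d4d
seq:2 = 1 → 0x1 << 12 → word 0x1d4d
rsvd:1 = 1 → 0x1 << 14 → word 0x5d4d
cnt:1 = 0 → 0x0 << 15 → word 0x5d4d
word = 0x5d4d → little-endian bytes:
  [0]=0x4d  [1]=0x5d

4d 5d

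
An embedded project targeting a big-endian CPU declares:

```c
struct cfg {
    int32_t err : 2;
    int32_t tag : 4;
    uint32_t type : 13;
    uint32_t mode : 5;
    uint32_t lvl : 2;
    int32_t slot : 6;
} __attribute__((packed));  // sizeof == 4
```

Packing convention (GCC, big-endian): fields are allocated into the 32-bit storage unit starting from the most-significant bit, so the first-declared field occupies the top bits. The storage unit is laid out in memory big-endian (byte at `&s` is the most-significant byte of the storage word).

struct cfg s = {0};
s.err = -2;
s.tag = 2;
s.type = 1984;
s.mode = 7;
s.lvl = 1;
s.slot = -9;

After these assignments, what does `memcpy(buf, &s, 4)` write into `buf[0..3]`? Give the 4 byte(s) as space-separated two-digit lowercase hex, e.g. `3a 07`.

88 f8 07 77

[30+:2] err=-2 & 0x3 = 0x2; word=0x80000000
[26+:4] tag=2 & 0xf = 0x2; word=0x88000000
[13+:13] type=1984 & 0x1fff = 0x7c0; word=0x88f80000
[8+:5] mode=7 & 0x1f = 0x7; word=0x88f80700
[6+:2] lvl=1 & 0x3 = 0x1; word=0x88f80740
[0+:6] slot=-9 & 0x3f = 0x37; word=0x88f80777
word = 0x88f80777 → big-endian bytes:
  [0]=0x88  [1]=0xf8  [2]=0x07  [3]=0x77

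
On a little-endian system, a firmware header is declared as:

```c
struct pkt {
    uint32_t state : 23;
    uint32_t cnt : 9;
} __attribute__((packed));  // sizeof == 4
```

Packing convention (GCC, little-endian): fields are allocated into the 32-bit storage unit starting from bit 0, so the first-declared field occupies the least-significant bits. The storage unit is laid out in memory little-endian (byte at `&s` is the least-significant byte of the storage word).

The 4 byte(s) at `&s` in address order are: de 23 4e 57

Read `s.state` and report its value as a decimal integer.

5120990

[0]=0xde [1]=0x23 [2]=0x4e [3]=0x57 (little-endian) → word 0x574e23de
state [0+:23] = (word>>0) & 0x7fffff = 5120990  ←
cnt [23+:9] = (word>>23) & 0x1ff = 174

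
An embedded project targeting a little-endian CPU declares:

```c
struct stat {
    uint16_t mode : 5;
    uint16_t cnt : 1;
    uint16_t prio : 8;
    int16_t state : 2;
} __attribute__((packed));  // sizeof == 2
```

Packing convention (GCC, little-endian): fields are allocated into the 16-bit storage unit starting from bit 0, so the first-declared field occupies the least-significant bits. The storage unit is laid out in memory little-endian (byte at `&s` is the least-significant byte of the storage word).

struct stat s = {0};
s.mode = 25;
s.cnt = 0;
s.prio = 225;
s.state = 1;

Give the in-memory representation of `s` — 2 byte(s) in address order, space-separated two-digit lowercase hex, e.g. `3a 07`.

59 78

[0+:5] mode=25 & 0x1f = 0x19; word=0x0019
[5+:1] cnt=0 & 0x1 = 0x0; word=0x0019
[6+:8] prio=225 & 0xff = 0xe1; word=0x3859
[14+:2] state=1 & 0x3 = 0x1; word=0x7859
word = 0x7859 → little-endian bytes:
  [0]=0x59  [1]=0x78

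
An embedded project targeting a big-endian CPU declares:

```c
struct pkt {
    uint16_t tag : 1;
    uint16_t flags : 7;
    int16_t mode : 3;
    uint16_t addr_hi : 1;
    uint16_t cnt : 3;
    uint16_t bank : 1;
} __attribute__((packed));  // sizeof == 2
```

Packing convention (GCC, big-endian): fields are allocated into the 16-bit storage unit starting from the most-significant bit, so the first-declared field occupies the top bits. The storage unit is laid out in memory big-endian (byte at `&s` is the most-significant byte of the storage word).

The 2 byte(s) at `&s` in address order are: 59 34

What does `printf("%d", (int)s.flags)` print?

89

[0]=0x59 [1]=0x34 (big-endian) → word 0x5934
tag:1 @ bit 15 → (0x5934>>15)&0x1 = 0x0
flags:7 @ bit 8 → (0x5934>>8)&0x7f = 0x59  ←
mode:3 @ bit 5 → (0x5934>>5)&0x7 = 0x1
addr_hi:1 @ bit 4 → (0x5934>>4)&0x1 = 0x1
cnt:3 @ bit 1 → (0x5934>>1)&0x7 = 0x2
bank:1 @ bit 0 → (0x5934>>0)&0x1 = 0x0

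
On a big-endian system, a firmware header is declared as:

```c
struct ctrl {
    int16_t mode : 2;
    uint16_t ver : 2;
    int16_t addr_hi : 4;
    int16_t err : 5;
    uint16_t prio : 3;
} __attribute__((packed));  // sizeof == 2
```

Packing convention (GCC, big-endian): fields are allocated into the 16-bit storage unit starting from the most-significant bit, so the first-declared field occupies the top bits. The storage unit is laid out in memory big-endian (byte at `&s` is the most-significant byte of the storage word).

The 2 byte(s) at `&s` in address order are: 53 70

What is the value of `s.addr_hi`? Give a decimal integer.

3

[0]=0x53 [1]=0x70 (big-endian) → word 0x5370
mode [14+:2] = (word>>14) & 0x3 = 1
ver [12+:2] = (word>>12) & 0x3 = 1
addr_hi [8+:4] = (word>>8) & 0xf = 3  ←
err [3+:5] = (word>>3) & 0x1f = 14
prio [0+:3] = (word>>0) & 0x7 = 0
addr_hi signed 4b, MSB=0: value = 3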